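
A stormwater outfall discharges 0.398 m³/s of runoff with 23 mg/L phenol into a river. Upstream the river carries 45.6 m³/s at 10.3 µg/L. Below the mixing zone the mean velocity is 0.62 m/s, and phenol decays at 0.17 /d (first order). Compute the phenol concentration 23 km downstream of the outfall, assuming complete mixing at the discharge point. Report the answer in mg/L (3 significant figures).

0.194 mg/L

10.3 µg/L = 0.0103 mg/L.
After complete mixing, C₀ = (0.398·23 + 45.6·0.0103) / 46 = 0.2092 mg/L.
Travel time t = 2.3e+04 m / 0.62 m/s = 3.71e+04 s = 0.4294 d.
C = 0.2092·exp(−0.17·0.4294) = 0.2092·0.9296 = 0.1945 mg/L.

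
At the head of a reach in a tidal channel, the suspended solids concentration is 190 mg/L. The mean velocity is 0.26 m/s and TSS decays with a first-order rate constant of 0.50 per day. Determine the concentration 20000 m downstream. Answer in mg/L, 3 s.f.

122 mg/L

Travel time t = 20000 m / 0.26 m/s = 2e+04/0.26 = 7.692e+04 s = 0.8903 d.
First-order decay: C = 190·exp(−0.50·0.8903) = 190·0.6407 = 121.7 mg/L.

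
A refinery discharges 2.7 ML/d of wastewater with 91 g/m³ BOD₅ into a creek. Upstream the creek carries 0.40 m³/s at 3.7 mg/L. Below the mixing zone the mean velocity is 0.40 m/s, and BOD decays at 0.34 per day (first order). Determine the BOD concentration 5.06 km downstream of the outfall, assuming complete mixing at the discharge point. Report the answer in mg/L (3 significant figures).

9.54 mg/L

2.7 ML/d = 0.03125 m³/s.
After complete mixing, C₀ = (0.03125·91 + 0.4·3.7) / 0.4313 = 10.03 mg/L.
Travel time t = 5060 m / 0.40 m/s = 1.265e+04 s = 0.1464 d.
C = 10.03·exp(−0.34·0.1464) = 10.03·0.9514 = 9.539 mg/L.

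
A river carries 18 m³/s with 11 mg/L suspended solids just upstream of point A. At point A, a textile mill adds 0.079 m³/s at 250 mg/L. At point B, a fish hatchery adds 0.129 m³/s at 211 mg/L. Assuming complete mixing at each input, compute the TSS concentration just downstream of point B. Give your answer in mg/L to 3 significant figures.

13.5 mg/L

After input A: C = (18·11 + 0.079·250) / 18.08 = 12.04 mg/L.
After input B: C = (18.08·12.04 + 0.129·211) / 18.21 = 13.45 mg/L.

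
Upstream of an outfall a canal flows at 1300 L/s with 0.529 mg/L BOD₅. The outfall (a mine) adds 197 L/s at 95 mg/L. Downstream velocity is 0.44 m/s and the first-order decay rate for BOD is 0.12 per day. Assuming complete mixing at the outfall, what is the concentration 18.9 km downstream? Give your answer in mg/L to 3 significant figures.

12.2 mg/L

197 L/s = 0.197 m³/s.
1300 L/s = 1.3 m³/s.
After complete mixing, C₀ = (0.197·95 + 1.3·0.529) / 1.497 = 12.96 mg/L.
Travel time t = 1.89e+04 m / 0.44 m/s = 4.295e+04 s = 0.4972 d.
C = 12.96·exp(−0.12·0.4972) = 12.96·0.9421 = 12.21 mg/L.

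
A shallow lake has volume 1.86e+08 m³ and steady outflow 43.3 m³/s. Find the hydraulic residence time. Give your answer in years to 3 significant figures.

Q = 43.3 m³/s × 3.156e+07 s/yr = 1.366e+09 m³/yr.
Hydraulic residence time τ = V/Q = 1.86e+08/1.366e+09 = 0.1361 yr.

0.136 yr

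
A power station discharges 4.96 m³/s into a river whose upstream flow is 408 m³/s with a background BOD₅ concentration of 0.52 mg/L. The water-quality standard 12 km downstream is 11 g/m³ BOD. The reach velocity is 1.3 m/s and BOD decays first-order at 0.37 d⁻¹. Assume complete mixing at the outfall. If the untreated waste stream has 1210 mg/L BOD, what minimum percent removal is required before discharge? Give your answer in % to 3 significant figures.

24.8 %

Travel time to the compliance point: t = 1.2e+04/1.3 = 9231 s = 0.1068 d; decay factor exp(−0.37·0.1068) = 0.9612.
So the concentration just after mixing may be at most 11/0.9612 = 11.44 mg/L.
Mass balance: 11.44·413 = 4.96·Cₑ + 408·0.52.
Cₑ = (4726 − 212.2) / 4.96 = 910 mg/L.
Required removal = 1 − 910/1210 = 24.79 %.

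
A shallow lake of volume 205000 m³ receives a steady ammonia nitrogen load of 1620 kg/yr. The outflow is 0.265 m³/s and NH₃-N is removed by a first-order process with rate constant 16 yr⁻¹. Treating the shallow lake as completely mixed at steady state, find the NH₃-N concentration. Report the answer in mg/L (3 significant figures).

Outflow Q = 0.265 m³/s × 3.156e+07 s/yr = 8.363e+06 m³/yr.
Steady-state CSTR mass balance: W = Q·C + k·V·C, so C = W/(Q + kV).
Q + kV = 8.363e+06 + 16·205000 = 1.164e+07 m³/yr.
C = 1620/1.164e+07 = 0.0001391 kg/m³ = 0.1391 mg/L.

0.139 mg/L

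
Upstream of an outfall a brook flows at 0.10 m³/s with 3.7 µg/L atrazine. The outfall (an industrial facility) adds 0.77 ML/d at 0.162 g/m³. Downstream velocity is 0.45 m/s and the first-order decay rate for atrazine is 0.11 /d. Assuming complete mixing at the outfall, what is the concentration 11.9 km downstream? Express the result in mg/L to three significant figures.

0.77 ML/d = 0.008912 m³/s.
3.7 µg/L = 0.0037 mg/L.
After complete mixing, C₀ = (0.008912·0.162 + 0.1·0.0037) / 0.1089 = 0.01665 mg/L.
Travel time t = 1.19e+04 m / 0.45 m/s = 2.644e+04 s = 0.3061 d.
C = 0.01665·exp(−0.11·0.3061) = 0.01665·0.9669 = 0.0161 mg/L.

0.0161 mg/L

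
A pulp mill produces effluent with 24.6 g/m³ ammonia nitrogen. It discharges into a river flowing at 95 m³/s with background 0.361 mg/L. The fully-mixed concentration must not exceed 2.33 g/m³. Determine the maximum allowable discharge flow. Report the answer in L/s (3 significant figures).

Mass balance at complete mixing: C_std·(Q_w + Q_r) = Q_w·C_e + Q_r·C_b.
Rearranging, Q_w = Q_r·(C_std − C_b)/(C_e − C_std) = 95·(2.33 − 0.361) / (24.6 − 2.33) = 8.399 m³/s.
= 8399 L/s.

8400 L/s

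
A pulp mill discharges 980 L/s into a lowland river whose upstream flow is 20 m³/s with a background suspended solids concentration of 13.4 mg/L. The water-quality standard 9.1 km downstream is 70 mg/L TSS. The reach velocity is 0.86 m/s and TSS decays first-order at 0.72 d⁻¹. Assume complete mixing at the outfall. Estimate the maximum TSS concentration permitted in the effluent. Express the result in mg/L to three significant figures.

980 L/s = 0.98 m³/s.
Travel time to the compliance point: t = 9100/0.86 = 1.058e+04 s = 0.1225 d; decay factor exp(−0.72·0.1225) = 0.9156.
So the concentration just after mixing may be at most 70/0.9156 = 76.45 mg/L.
Mass balance: 76.45·20.98 = 0.98·Cₑ + 20·13.4.
Cₑ = (1604 − 268) / 0.98 = 1363 mg/L.

1360 mg/L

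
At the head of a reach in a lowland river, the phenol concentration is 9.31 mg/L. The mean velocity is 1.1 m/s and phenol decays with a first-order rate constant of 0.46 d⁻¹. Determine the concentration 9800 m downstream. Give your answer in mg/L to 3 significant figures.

Travel time t = 9800 m / 1.1 m/s = 9800/1.1 = 8909 s = 0.1031 d.
First-order decay: C = 9.31·exp(−0.46·0.1031) = 9.31·0.9537 = 8.879 mg/L.

8.88 mg/L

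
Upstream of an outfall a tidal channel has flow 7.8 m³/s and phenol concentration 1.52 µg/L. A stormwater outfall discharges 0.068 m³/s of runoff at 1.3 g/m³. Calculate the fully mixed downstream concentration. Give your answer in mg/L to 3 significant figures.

0.0127 mg/L

1.52 µg/L = 0.00152 mg/L.
By mass balance at complete mixing, C = (0.068·1.3 + 7.8·0.00152) / (0.068 + 7.8) = 0.1003/7.868 = 0.01274 mg/L.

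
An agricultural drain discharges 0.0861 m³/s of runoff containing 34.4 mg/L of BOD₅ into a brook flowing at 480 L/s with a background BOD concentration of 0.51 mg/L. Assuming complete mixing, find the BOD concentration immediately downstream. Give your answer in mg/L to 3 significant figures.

480 L/s = 0.48 m³/s.
Flow-weighted mixing gives C = (0.0861·34.4 + 0.48·0.51) / (0.0861 + 0.48) = 3.207/0.5661 = 5.664 mg/L.

5.66 mg/L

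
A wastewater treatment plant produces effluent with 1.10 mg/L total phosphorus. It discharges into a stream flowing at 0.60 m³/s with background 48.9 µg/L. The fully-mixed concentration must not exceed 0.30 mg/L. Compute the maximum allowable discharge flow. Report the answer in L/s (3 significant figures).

188 L/s

48.9 µg/L = 0.0489 mg/L.
Mass balance at complete mixing: C_std·(Q_w + Q_r) = Q_w·C_e + Q_r·C_b.
Rearranging, Q_w = Q_r·(C_std − C_b)/(C_e − C_std) = 0.60·(0.3 − 0.0489) / (1.1 − 0.3) = 0.1883 m³/s.
= 188.3 L/s.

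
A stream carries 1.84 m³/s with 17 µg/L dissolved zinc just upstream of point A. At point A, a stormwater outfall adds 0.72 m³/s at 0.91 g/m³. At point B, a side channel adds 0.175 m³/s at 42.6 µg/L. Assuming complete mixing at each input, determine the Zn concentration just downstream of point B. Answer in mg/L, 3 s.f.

17 µg/L = 0.017 mg/L.
After input A: C = (1.84·0.017 + 0.72·0.91) / 2.56 = 0.2682 mg/L.
42.6 µg/L = 0.0426 mg/L.
After input B: C = (2.56·0.2682 + 0.175·0.0426) / 2.735 = 0.2537 mg/L.

0.254 mg/L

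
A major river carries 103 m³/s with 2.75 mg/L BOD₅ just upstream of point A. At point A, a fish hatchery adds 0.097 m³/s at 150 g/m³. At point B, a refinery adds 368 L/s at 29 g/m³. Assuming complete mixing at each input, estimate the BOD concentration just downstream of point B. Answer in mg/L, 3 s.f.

2.98 mg/L

After input A: C = (103·2.75 + 0.097·150) / 103.1 = 2.889 mg/L.
368 L/s = 0.368 m³/s.
After input B: C = (103.1·2.889 + 0.368·29) / 103.5 = 2.981 mg/L.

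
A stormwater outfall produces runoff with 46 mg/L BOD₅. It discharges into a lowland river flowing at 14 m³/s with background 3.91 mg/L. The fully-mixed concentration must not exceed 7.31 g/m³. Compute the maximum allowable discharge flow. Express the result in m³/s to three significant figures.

Mass balance at complete mixing: C_std·(Q_w + Q_r) = Q_w·C_e + Q_r·C_b.
Rearranging, Q_w = Q_r·(C_std − C_b)/(C_e − C_std) = 14·(7.31 − 3.91) / (46 − 7.31) = 1.23 m³/s.

1.23 m³/s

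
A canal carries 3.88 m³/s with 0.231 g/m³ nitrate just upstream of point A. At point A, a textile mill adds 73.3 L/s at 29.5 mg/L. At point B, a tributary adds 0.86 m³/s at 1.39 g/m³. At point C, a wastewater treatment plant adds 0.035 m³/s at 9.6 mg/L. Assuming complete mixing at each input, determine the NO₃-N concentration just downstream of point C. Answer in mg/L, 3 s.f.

73.3 L/s = 0.0733 m³/s.
After input A: C = (3.88·0.231 + 0.0733·29.5) / 3.953 = 0.7737 mg/L.
After input B: C = (3.953·0.7737 + 0.86·1.39) / 4.813 = 0.8838 mg/L.
After input C: C = (4.813·0.8838 + 0.035·9.6) / 4.848 = 0.9467 mg/L.

0.947 mg/L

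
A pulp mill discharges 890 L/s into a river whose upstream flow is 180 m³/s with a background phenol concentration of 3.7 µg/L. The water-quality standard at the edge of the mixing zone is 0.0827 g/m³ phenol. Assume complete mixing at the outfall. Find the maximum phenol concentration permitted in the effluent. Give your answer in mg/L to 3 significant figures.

890 L/s = 0.89 m³/s.
3.7 µg/L = 0.0037 mg/L.
Mass balance: 0.0827·180.9 = 0.89·Cₑ + 180·0.0037.
Cₑ = (14.96 − 0.666) / 0.89 = 16.06 mg/L.

16.1 mg/L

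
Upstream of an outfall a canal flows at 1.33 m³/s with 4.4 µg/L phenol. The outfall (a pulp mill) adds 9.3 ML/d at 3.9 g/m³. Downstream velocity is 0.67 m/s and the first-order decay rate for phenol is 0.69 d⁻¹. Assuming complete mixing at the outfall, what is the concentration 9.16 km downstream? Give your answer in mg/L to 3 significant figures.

9.3 ML/d = 0.1076 m³/s.
4.4 µg/L = 0.0044 mg/L.
After complete mixing, C₀ = (0.1076·3.9 + 1.33·0.0044) / 1.438 = 0.2961 mg/L.
Travel time t = 9160 m / 0.67 m/s = 1.367e+04 s = 0.1582 d.
C = 0.2961·exp(−0.69·0.1582) = 0.2961·0.8966 = 0.2654 mg/L.

0.265 mg/L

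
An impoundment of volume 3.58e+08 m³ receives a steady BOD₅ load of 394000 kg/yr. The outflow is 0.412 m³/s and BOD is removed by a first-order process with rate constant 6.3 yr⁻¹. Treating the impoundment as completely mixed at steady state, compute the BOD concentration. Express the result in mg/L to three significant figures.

Outflow Q = 0.412 m³/s × 3.156e+07 s/yr = 1.3e+07 m³/yr.
Steady-state CSTR mass balance: W = Q·C + k·V·C, so C = W/(Q + kV).
Q + kV = 1.3e+07 + 6.3·3.58e+08 = 2.268e+09 m³/yr.
C = 394000/2.268e+09 = 0.0001737 kg/m³ = 0.1737 mg/L.

0.174 mg/L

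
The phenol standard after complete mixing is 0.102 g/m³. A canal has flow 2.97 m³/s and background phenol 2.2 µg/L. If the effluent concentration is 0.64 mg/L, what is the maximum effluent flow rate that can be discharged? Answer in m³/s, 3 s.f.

0.551 m³/s

2.2 µg/L = 0.0022 mg/L.
Mass balance at complete mixing: C_std·(Q_w + Q_r) = Q_w·C_e + Q_r·C_b.
Rearranging, Q_w = Q_r·(C_std − C_b)/(C_e − C_std) = 2.97·(0.102 − 0.0022) / (0.64 − 0.102) = 0.5509 m³/s.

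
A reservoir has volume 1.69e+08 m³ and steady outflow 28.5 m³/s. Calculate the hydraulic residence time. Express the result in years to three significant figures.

0.188 yr

Q = 28.5 m³/s × 3.156e+07 s/yr = 8.994e+08 m³/yr.
Hydraulic residence time τ = V/Q = 1.69e+08/8.994e+08 = 0.1879 yr.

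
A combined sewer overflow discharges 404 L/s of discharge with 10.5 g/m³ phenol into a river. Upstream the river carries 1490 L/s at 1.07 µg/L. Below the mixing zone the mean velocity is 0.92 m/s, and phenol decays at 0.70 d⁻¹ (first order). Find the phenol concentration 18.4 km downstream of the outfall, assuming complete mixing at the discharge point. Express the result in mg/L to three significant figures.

404 L/s = 0.404 m³/s.
1490 L/s = 1.49 m³/s.
1.07 µg/L = 0.00107 mg/L.
After complete mixing, C₀ = (0.404·10.5 + 1.49·0.00107) / 1.894 = 2.241 mg/L.
Travel time t = 1.84e+04 m / 0.92 m/s = 2e+04 s = 0.2315 d.
C = 2.241·exp(−0.70·0.2315) = 2.241·0.8504 = 1.905 mg/L.

1.91 mg/L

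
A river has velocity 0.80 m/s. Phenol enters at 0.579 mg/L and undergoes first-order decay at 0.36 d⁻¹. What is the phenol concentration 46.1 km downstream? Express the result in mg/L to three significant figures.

0.455 mg/L

Travel time t = 46.1 km / 0.80 m/s = 4.61e+04/0.80 = 5.762e+04 s = 0.667 d.
First-order decay: C = 0.579·exp(−0.36·0.667) = 0.579·0.7865 = 0.4554 mg/L.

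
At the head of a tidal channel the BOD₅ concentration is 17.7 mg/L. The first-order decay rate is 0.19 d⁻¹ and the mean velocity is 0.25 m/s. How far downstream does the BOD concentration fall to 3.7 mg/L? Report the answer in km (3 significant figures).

178 km

From C = C₀·e^(−kt), t = ln(C₀/C)/k = ln(17.7/3.7)/0.19 = 1.565/0.19 = 8.238 d.
Distance = v·t = 0.25 m/s × 7.118e+05 s = 1.779e+05 m = 177.9 km.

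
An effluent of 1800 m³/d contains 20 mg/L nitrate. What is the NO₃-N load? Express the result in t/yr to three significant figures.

1800 m³/d = 0.02083 m³/s.
Mass flux = Q·C = 0.02083 m³/s × 20 g/m³ = 0.4167 g/s.
= 0.4167 g/s × 31.56 = 13.15 t/yr.

13.1 t/yr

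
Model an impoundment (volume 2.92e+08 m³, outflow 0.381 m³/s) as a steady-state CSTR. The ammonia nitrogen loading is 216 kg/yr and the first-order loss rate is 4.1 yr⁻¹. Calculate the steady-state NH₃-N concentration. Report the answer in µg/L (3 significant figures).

Outflow Q = 0.381 m³/s × 3.156e+07 s/yr = 1.202e+07 m³/yr.
Steady-state CSTR mass balance: W = Q·C + k·V·C, so C = W/(Q + kV).
Q + kV = 1.202e+07 + 4.1·2.92e+08 = 1.209e+09 m³/yr.
C = 216/1.209e+09 = 1.786e-07 kg/m³ = 0.0001786 mg/L = 0.1786 µg/L.

0.179 µg/L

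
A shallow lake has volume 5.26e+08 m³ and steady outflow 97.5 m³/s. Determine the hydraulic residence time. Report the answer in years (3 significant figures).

0.171 yr

Q = 97.5 m³/s × 3.156e+07 s/yr = 3.077e+09 m³/yr.
Hydraulic residence time τ = V/Q = 5.26e+08/3.077e+09 = 0.171 yr.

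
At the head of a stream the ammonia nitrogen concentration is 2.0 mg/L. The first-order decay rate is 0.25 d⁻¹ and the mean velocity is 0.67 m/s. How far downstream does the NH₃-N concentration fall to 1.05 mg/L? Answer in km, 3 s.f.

From C = C₀·e^(−kt), t = ln(C₀/C)/k = ln(2.0/1.05)/0.25 = 0.6444/0.25 = 2.577 d.
Distance = v·t = 0.67 m/s × 2.227e+05 s = 1.492e+05 m = 149.2 km.

149 km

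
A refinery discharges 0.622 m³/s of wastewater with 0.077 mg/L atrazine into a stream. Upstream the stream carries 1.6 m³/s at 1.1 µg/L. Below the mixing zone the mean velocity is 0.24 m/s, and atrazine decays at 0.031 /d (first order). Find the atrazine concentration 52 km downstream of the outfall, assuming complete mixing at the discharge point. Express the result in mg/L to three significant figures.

1.1 µg/L = 0.0011 mg/L.
After complete mixing, C₀ = (0.622·0.077 + 1.6·0.0011) / 2.222 = 0.02235 mg/L.
Travel time t = 5.2e+04 m / 0.24 m/s = 2.167e+05 s = 2.508 d.
C = 0.02235·exp(−0.031·2.508) = 0.02235·0.9252 = 0.02068 mg/L.

0.0207 mg/L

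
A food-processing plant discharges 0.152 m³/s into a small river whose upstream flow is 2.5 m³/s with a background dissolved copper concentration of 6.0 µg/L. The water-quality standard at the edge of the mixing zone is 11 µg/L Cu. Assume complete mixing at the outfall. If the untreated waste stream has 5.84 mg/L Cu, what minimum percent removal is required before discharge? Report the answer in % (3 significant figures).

98.4 %

6.0 µg/L = 0.006 mg/L.
11 µg/L = 0.011 mg/L.
Mass balance: 0.011·2.652 = 0.152·Cₑ + 2.5·0.006.
Cₑ = (0.02917 − 0.015) / 0.152 = 0.09324 mg/L.
Required removal = 1 − 0.09324/5.84 = 98.4 %.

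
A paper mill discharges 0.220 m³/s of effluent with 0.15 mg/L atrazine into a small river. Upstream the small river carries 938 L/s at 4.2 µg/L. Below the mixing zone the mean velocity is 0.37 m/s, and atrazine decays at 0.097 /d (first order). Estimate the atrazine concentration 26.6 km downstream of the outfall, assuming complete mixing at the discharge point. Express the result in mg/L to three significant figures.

938 L/s = 0.938 m³/s.
4.2 µg/L = 0.0042 mg/L.
After complete mixing, C₀ = (0.22·0.15 + 0.938·0.0042) / 1.158 = 0.0319 mg/L.
Travel time t = 2.66e+04 m / 0.37 m/s = 7.189e+04 s = 0.8321 d.
C = 0.0319·exp(−0.097·0.8321) = 0.0319·0.9225 = 0.02943 mg/L.

0.0294 mg/L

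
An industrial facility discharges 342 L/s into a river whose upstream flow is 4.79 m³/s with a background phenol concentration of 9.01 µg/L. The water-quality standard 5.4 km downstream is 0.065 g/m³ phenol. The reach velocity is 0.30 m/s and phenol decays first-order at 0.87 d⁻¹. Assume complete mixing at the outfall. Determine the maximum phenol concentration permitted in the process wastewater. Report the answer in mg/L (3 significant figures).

1.04 mg/L

342 L/s = 0.342 m³/s.
9.01 µg/L = 0.00901 mg/L.
Travel time to the compliance point: t = 5400/0.30 = 1.8e+04 s = 0.2083 d; decay factor exp(−0.87·0.2083) = 0.8342.
So the concentration just after mixing may be at most 0.065/0.8342 = 0.07792 mg/L.
Mass balance: 0.07792·5.132 = 0.342·Cₑ + 4.79·0.00901.
Cₑ = (0.3999 − 0.04316) / 0.342 = 1.043 mg/L.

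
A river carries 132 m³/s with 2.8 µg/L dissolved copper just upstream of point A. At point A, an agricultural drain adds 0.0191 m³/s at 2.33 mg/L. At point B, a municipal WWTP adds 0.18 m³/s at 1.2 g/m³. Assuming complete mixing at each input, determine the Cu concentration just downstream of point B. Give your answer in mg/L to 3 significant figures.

0.00477 mg/L

2.8 µg/L = 0.0028 mg/L.
After input A: C = (132·0.0028 + 0.0191·2.33) / 132 = 0.003137 mg/L.
After input B: C = (132·0.003137 + 0.18·1.2) / 132.2 = 0.004766 mg/L.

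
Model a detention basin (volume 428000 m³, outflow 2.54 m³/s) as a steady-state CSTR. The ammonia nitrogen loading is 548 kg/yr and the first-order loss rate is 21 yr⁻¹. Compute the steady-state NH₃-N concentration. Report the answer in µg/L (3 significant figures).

Outflow Q = 2.54 m³/s × 3.156e+07 s/yr = 8.016e+07 m³/yr.
Steady-state CSTR mass balance: W = Q·C + k·V·C, so C = W/(Q + kV).
Q + kV = 8.016e+07 + 21·428000 = 8.914e+07 m³/yr.
C = 548/8.914e+07 = 6.147e-06 kg/m³ = 0.006147 mg/L = 6.147 µg/L.

6.15 µg/L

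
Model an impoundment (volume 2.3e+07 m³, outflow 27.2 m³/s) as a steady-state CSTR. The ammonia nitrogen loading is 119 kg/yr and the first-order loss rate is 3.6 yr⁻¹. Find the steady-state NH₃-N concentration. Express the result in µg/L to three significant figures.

Outflow Q = 27.2 m³/s × 3.156e+07 s/yr = 8.584e+08 m³/yr.
Steady-state CSTR mass balance: W = Q·C + k·V·C, so C = W/(Q + kV).
Q + kV = 8.584e+08 + 3.6·2.3e+07 = 9.412e+08 m³/yr.
C = 119/9.412e+08 = 1.264e-07 kg/m³ = 0.0001264 mg/L = 0.1264 µg/L.

0.126 µg/L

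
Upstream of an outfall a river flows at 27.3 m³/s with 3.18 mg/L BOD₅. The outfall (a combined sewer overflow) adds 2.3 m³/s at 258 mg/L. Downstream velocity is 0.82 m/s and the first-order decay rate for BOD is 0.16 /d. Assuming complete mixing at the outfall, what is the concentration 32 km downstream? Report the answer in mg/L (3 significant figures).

After complete mixing, C₀ = (2.3·258 + 27.3·3.18) / 29.6 = 22.98 mg/L.
Travel time t = 3.2e+04 m / 0.82 m/s = 3.902e+04 s = 0.4517 d.
C = 22.98·exp(−0.16·0.4517) = 22.98·0.9303 = 21.38 mg/L.

21.4 mg/L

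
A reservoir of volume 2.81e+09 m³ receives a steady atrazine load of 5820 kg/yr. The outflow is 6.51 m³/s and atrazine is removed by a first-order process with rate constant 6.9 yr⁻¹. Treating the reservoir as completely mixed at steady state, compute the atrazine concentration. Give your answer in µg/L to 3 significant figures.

0.297 µg/L

Outflow Q = 6.51 m³/s × 3.156e+07 s/yr = 2.054e+08 m³/yr.
Steady-state CSTR mass balance: W = Q·C + k·V·C, so C = W/(Q + kV).
Q + kV = 2.054e+08 + 6.9·2.81e+09 = 1.959e+10 m³/yr.
C = 5820/1.959e+10 = 2.97e-07 kg/m³ = 0.000297 mg/L = 0.297 µg/L.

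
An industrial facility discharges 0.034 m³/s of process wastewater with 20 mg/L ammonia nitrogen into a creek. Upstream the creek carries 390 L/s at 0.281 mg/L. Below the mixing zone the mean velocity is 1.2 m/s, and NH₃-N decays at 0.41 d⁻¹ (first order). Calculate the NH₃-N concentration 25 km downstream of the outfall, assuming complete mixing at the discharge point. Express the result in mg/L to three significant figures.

1.69 mg/L

390 L/s = 0.39 m³/s.
After complete mixing, C₀ = (0.034·20 + 0.39·0.281) / 0.424 = 1.862 mg/L.
Travel time t = 2.5e+04 m / 1.2 m/s = 2.083e+04 s = 0.2411 d.
C = 1.862·exp(−0.41·0.2411) = 1.862·0.9059 = 1.687 mg/L.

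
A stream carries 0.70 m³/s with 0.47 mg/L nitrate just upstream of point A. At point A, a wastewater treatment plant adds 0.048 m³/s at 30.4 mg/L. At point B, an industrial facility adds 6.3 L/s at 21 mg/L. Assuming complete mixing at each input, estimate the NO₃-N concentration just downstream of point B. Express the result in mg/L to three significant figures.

After input A: C = (0.7·0.47 + 0.048·30.4) / 0.748 = 2.391 mg/L.
6.3 L/s = 0.0063 m³/s.
After input B: C = (0.748·2.391 + 0.0063·21) / 0.7543 = 2.546 mg/L.

2.55 mg/L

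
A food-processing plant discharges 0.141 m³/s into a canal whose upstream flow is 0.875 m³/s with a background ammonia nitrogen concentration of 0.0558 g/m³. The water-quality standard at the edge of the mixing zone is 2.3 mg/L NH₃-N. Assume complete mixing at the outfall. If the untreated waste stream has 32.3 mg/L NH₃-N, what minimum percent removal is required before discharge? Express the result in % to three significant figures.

Mass balance: 2.3·1.016 = 0.141·Cₑ + 0.875·0.0558.
Cₑ = (2.337 − 0.04883) / 0.141 = 16.23 mg/L.
Required removal = 1 − 16.23/32.3 = 49.76 %.

49.8 %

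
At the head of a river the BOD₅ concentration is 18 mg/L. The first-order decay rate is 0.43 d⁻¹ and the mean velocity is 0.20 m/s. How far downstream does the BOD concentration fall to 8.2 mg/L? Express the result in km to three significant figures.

From C = C₀·e^(−kt), t = ln(C₀/C)/k = ln(18/8.2)/0.43 = 0.7862/0.43 = 1.828 d.
Distance = v·t = 0.20 m/s × 1.58e+05 s = 3.16e+04 m = 31.6 km.

31.6 km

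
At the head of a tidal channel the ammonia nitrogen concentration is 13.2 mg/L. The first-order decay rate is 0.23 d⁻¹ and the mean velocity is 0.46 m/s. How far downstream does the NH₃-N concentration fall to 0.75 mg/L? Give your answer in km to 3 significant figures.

496 km

From C = C₀·e^(−kt), t = ln(C₀/C)/k = ln(13.2/0.75)/0.23 = 2.868/0.23 = 12.47 d.
Distance = v·t = 0.46 m/s × 1.077e+06 s = 4.956e+05 m = 495.6 km.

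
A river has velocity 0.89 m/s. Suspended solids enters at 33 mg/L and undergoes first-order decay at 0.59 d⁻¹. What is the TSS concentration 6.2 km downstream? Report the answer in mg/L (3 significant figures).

31.5 mg/L

Travel time t = 6.2 km / 0.89 m/s = 6200/0.89 = 6966 s = 0.08063 d.
First-order decay: C = 33·exp(−0.59·0.08063) = 33·0.9535 = 31.47 mg/L.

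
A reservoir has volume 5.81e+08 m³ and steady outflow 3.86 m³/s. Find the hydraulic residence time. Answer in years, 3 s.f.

Q = 3.86 m³/s × 3.156e+07 s/yr = 1.218e+08 m³/yr.
Hydraulic residence time τ = V/Q = 5.81e+08/1.218e+08 = 4.77 yr.

4.77 yr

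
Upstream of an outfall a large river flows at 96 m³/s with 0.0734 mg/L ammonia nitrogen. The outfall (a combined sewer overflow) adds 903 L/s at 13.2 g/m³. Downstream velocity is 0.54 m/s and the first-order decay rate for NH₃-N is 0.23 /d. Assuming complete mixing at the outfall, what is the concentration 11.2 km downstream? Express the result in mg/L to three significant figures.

903 L/s = 0.903 m³/s.
After complete mixing, C₀ = (0.903·13.2 + 96·0.0734) / 96.9 = 0.1957 mg/L.
Travel time t = 1.12e+04 m / 0.54 m/s = 2.074e+04 s = 0.2401 d.
C = 0.1957·exp(−0.23·0.2401) = 0.1957·0.9463 = 0.1852 mg/L.

0.185 mg/L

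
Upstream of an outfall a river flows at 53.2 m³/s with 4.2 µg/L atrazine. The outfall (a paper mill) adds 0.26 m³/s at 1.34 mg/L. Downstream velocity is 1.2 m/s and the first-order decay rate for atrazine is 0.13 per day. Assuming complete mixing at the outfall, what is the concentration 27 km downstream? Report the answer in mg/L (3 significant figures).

0.0103 mg/L

4.2 µg/L = 0.0042 mg/L.
After complete mixing, C₀ = (0.26·1.34 + 53.2·0.0042) / 53.46 = 0.0107 mg/L.
Travel time t = 2.7e+04 m / 1.2 m/s = 2.25e+04 s = 0.2604 d.
C = 0.0107·exp(−0.13·0.2604) = 0.0107·0.9667 = 0.01034 mg/L.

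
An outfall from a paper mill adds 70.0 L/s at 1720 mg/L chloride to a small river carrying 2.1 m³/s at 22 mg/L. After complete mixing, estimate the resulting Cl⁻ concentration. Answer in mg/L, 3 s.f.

70.0 L/s = 0.07 m³/s.
By mass balance at complete mixing, C = (0.07·1720 + 2.1·22) / (0.07 + 2.1) = 166.6/2.17 = 76.77 mg/L.

76.8 mg/L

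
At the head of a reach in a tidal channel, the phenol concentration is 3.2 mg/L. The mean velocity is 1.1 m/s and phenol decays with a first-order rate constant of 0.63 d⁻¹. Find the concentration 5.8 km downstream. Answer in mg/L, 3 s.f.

3.08 mg/L

Travel time t = 5.8 km / 1.1 m/s = 5800/1.1 = 5273 s = 0.06103 d.
First-order decay: C = 3.2·exp(−0.63·0.06103) = 3.2·0.9623 = 3.079 mg/L.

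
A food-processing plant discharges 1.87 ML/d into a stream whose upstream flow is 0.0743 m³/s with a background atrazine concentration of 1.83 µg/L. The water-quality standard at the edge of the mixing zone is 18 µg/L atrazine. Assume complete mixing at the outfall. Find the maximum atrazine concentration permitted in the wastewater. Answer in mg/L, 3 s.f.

0.0735 mg/L

1.87 ML/d = 0.02164 m³/s.
1.83 µg/L = 0.00183 mg/L.
18 µg/L = 0.018 mg/L.
Mass balance: 0.018·0.09594 = 0.02164·Cₑ + 0.0743·0.00183.
Cₑ = (0.001727 − 0.000136) / 0.02164 = 0.07351 mg/L.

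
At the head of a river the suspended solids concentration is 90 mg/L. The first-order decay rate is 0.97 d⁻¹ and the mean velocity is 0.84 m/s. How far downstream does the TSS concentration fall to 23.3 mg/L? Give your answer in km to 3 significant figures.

From C = C₀·e^(−kt), t = ln(C₀/C)/k = ln(90/23.3)/0.97 = 1.351/0.97 = 1.393 d.
Distance = v·t = 0.84 m/s × 1.204e+05 s = 1.011e+05 m = 101.1 km.

101 km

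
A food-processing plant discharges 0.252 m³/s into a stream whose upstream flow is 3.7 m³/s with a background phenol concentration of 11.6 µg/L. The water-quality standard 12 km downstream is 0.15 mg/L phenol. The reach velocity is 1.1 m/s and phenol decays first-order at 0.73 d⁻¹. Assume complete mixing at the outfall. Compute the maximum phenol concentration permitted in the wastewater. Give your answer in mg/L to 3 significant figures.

2.41 mg/L

11.6 µg/L = 0.0116 mg/L.
Travel time to the compliance point: t = 1.2e+04/1.1 = 1.091e+04 s = 0.1263 d; decay factor exp(−0.73·0.1263) = 0.9119.
So the concentration just after mixing may be at most 0.15/0.9119 = 0.1645 mg/L.
Mass balance: 0.1645·3.952 = 0.252·Cₑ + 3.7·0.0116.
Cₑ = (0.65 − 0.04292) / 0.252 = 2.409 mg/L.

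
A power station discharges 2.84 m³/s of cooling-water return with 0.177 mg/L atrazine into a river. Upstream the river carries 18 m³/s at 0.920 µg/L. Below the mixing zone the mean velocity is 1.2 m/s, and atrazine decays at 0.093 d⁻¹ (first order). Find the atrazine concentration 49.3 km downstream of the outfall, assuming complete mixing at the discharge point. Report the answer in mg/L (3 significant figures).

0.920 µg/L = 0.00092 mg/L.
After complete mixing, C₀ = (2.84·0.177 + 18·0.00092) / 20.84 = 0.02492 mg/L.
Travel time t = 4.93e+04 m / 1.2 m/s = 4.108e+04 s = 0.4755 d.
C = 0.02492·exp(−0.093·0.4755) = 0.02492·0.9567 = 0.02384 mg/L.

0.0238 mg/L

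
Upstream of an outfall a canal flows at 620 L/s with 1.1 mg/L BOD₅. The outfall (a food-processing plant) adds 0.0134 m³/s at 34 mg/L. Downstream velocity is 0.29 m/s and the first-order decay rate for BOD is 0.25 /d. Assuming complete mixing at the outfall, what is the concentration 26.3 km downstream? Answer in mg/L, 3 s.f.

1.38 mg/L

620 L/s = 0.62 m³/s.
After complete mixing, C₀ = (0.0134·34 + 0.62·1.1) / 0.6334 = 1.796 mg/L.
Travel time t = 2.63e+04 m / 0.29 m/s = 9.069e+04 s = 1.05 d.
C = 1.796·exp(−0.25·1.05) = 1.796·0.7692 = 1.381 mg/L.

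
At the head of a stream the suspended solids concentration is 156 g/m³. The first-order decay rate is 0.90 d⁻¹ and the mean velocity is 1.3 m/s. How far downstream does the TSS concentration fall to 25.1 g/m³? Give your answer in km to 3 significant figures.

228 km

From C = C₀·e^(−kt), t = ln(C₀/C)/k = ln(156/25.1)/0.90 = 1.827/0.90 = 2.03 d.
Distance = v·t = 1.3 m/s × 1.754e+05 s = 2.28e+05 m = 228 km.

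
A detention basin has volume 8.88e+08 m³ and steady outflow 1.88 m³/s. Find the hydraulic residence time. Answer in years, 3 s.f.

Q = 1.88 m³/s × 3.156e+07 s/yr = 5.933e+07 m³/yr.
Hydraulic residence time τ = V/Q = 8.88e+08/5.933e+07 = 14.97 yr.

15.0 yr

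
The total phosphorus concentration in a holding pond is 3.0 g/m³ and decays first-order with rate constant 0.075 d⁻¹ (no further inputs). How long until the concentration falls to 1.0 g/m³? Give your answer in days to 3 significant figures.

14.6 d

t = ln(C₀/C)/k = ln(3.0/1.0)/0.075 = 1.099/0.075 = 14.65 d.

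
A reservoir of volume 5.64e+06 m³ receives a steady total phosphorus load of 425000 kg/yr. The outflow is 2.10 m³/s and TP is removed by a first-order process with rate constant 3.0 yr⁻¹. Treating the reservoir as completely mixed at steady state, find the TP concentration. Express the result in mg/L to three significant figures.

5.11 mg/L

Outflow Q = 2.10 m³/s × 3.156e+07 s/yr = 6.627e+07 m³/yr.
Steady-state CSTR mass balance: W = Q·C + k·V·C, so C = W/(Q + kV).
Q + kV = 6.627e+07 + 3.0·5.64e+06 = 8.319e+07 m³/yr.
C = 425000/8.319e+07 = 0.005109 kg/m³ = 5.109 mg/L.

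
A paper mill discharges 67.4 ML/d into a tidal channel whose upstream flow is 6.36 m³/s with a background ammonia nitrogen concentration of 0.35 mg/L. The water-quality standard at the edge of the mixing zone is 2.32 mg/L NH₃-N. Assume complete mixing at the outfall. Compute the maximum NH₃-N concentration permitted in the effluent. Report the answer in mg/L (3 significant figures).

18.4 mg/L

67.4 ML/d = 0.7801 m³/s.
Mass balance: 2.32·7.14 = 0.7801·Cₑ + 6.36·0.35.
Cₑ = (16.57 − 2.226) / 0.7801 = 18.38 mg/L.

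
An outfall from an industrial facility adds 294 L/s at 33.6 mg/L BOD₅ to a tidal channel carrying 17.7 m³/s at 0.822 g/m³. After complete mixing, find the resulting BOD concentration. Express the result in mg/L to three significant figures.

1.36 mg/L

294 L/s = 0.294 m³/s.
By mass balance at complete mixing, C = (0.294·33.6 + 17.7·0.822) / (0.294 + 17.7) = 24.43/17.99 = 1.358 mg/L.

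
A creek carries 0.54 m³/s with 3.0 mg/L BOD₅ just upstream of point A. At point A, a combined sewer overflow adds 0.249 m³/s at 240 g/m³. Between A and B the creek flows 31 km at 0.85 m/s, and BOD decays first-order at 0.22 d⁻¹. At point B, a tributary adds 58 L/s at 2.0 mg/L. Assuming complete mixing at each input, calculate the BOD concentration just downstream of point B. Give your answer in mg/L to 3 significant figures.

66.2 mg/L

After input A: C = (0.54·3 + 0.249·240) / 0.789 = 77.79 mg/L.
Over the 31 km reach to input B (t = 3.647e+04 s = 0.4221 d), decay gives C = 77.79·exp(−0.22·0.4221) = 70.9 mg/L.
58 L/s = 0.058 m³/s.
After input B: C = (0.789·70.9 + 0.058·2) / 0.847 = 66.18 mg/L.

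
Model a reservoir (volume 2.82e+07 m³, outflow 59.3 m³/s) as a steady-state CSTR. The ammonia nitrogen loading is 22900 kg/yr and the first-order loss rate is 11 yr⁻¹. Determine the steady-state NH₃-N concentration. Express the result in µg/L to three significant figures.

Outflow Q = 59.3 m³/s × 3.156e+07 s/yr = 1.871e+09 m³/yr.
Steady-state CSTR mass balance: W = Q·C + k·V·C, so C = W/(Q + kV).
Q + kV = 1.871e+09 + 11·2.82e+07 = 2.182e+09 m³/yr.
C = 22900/2.182e+09 = 1.05e-05 kg/m³ = 0.0105 mg/L = 10.5 µg/L.

10.5 µg/L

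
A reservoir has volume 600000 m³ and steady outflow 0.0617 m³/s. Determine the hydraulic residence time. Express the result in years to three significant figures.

0.308 yr

Q = 0.0617 m³/s × 3.156e+07 s/yr = 1.947e+06 m³/yr.
Hydraulic residence time τ = V/Q = 600000/1.947e+06 = 0.3081 yr.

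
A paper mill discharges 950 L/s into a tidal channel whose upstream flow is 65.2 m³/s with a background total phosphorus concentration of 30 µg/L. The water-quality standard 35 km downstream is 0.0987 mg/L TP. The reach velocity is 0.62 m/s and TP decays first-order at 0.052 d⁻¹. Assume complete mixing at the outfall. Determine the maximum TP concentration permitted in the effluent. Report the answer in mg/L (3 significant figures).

950 L/s = 0.95 m³/s.
30 µg/L = 0.03 mg/L.
Travel time to the compliance point: t = 3.5e+04/0.62 = 5.645e+04 s = 0.6534 d; decay factor exp(−0.052·0.6534) = 0.9666.
So the concentration just after mixing may be at most 0.0987/0.9666 = 0.1021 mg/L.
Mass balance: 0.1021·66.15 = 0.95·Cₑ + 65.2·0.03.
Cₑ = (6.755 − 1.956) / 0.95 = 5.051 mg/L.

5.05 mg/L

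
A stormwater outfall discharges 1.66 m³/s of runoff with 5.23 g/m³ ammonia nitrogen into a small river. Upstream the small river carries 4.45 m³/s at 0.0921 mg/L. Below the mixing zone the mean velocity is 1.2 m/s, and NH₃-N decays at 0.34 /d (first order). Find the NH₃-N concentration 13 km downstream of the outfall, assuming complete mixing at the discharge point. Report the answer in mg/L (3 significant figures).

After complete mixing, C₀ = (1.66·5.23 + 4.45·0.0921) / 6.11 = 1.488 mg/L.
Travel time t = 1.3e+04 m / 1.2 m/s = 1.083e+04 s = 0.1254 d.
C = 1.488·exp(−0.34·0.1254) = 1.488·0.9583 = 1.426 mg/L.

1.43 mg/L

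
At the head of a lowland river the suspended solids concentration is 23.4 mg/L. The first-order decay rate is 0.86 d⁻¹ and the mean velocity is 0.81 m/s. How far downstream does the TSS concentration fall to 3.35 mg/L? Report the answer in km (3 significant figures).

From C = C₀·e^(−kt), t = ln(C₀/C)/k = ln(23.4/3.35)/0.86 = 1.944/0.86 = 2.26 d.
Distance = v·t = 0.81 m/s × 1.953e+05 s = 1.582e+05 m = 158.2 km.

158 km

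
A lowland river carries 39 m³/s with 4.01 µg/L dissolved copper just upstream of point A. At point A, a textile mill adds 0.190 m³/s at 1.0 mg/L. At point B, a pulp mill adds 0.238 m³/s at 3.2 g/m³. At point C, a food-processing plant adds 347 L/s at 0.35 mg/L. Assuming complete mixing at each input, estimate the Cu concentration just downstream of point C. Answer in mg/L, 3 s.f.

4.01 µg/L = 0.00401 mg/L.
After input A: C = (39·0.00401 + 0.19·1) / 39.19 = 0.008839 mg/L.
After input B: C = (39.19·0.008839 + 0.238·3.2) / 39.43 = 0.0281 mg/L.
347 L/s = 0.347 m³/s.
After input C: C = (39.43·0.0281 + 0.347·0.35) / 39.77 = 0.03091 mg/L.

0.0309 mg/L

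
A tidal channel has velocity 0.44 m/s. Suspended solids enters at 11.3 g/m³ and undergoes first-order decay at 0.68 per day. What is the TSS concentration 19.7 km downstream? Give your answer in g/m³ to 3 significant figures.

7.94 g/m³

Travel time t = 19.7 km / 0.44 m/s = 1.97e+04/0.44 = 4.477e+04 s = 0.5182 d.
First-order decay: C = 11.3·exp(−0.68·0.5182) = 11.3·0.703 = 7.944 g/m³.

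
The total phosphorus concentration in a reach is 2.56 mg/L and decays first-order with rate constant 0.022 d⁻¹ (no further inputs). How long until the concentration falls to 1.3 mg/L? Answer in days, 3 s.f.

t = ln(C₀/C)/k = ln(2.56/1.3)/0.022 = 0.6776/0.022 = 30.8 d.

30.8 d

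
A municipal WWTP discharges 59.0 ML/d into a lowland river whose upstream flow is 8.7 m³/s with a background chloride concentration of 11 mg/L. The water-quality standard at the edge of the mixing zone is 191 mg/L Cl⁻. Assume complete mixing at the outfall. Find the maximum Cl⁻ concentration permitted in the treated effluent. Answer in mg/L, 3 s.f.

2480 mg/L

59.0 ML/d = 0.6829 m³/s.
Mass balance: 191·9.383 = 0.6829·Cₑ + 8.7·11.
Cₑ = (1792 − 95.7) / 0.6829 = 2484 mg/L.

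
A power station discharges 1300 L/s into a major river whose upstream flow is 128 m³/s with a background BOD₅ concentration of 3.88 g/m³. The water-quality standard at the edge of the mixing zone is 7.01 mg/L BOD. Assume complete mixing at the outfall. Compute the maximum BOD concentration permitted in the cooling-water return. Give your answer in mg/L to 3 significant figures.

1300 L/s = 1.3 m³/s.
Mass balance: 7.01·129.3 = 1.3·Cₑ + 128·3.88.
Cₑ = (906.4 − 496.6) / 1.3 = 315.2 mg/L.

315 mg/L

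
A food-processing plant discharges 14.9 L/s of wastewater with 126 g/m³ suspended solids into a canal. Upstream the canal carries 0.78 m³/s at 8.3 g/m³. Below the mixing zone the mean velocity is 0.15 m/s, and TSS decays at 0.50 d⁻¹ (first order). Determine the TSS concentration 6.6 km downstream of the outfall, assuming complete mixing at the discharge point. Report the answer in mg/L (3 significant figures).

8.14 mg/L

14.9 L/s = 0.0149 m³/s.
After complete mixing, C₀ = (0.0149·126 + 0.78·8.3) / 0.7949 = 10.51 mg/L.
Travel time t = 6600 m / 0.15 m/s = 4.4e+04 s = 0.5093 d.
C = 10.51·exp(−0.50·0.5093) = 10.51·0.7752 = 8.144 mg/L.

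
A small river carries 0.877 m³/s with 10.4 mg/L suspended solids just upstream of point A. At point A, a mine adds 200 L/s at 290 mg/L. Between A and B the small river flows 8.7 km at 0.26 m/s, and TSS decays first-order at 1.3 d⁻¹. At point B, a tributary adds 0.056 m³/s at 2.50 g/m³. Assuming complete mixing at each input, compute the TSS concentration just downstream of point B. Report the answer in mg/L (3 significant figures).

35.9 mg/L

200 L/s = 0.2 m³/s.
After input A: C = (0.877·10.4 + 0.2·290) / 1.077 = 62.32 mg/L.
Over the 8.7 km reach to input B (t = 3.346e+04 s = 0.3873 d), decay gives C = 62.32·exp(−1.3·0.3873) = 37.67 mg/L.
After input B: C = (1.077·37.67 + 0.056·2.5) / 1.133 = 35.93 mg/L.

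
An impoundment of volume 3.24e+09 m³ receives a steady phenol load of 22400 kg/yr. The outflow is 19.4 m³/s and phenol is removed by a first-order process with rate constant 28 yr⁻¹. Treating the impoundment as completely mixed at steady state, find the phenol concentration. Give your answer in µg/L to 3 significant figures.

Outflow Q = 19.4 m³/s × 3.156e+07 s/yr = 6.122e+08 m³/yr.
Steady-state CSTR mass balance: W = Q·C + k·V·C, so C = W/(Q + kV).
Q + kV = 6.122e+08 + 28·3.24e+09 = 9.133e+10 m³/yr.
C = 22400/9.133e+10 = 2.453e-07 kg/m³ = 0.0002453 mg/L = 0.2453 µg/L.

0.245 µg/L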